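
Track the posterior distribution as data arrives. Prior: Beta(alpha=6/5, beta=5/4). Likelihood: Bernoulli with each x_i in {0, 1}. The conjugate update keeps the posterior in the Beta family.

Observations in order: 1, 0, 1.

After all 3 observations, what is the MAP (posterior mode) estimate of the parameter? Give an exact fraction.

44/69

obs 1: x=1 → posterior Beta(11/5, 5/4)
obs 2: x=0 → posterior Beta(11/5, 9/4)
obs 3: x=1 → posterior Beta(16/5, 9/4)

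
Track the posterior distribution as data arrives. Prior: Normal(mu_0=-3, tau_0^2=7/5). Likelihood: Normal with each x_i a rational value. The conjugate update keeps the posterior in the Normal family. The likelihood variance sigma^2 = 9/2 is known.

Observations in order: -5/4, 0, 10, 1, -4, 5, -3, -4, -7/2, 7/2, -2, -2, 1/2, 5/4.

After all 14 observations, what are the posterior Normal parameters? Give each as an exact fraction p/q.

obs 1: x=-5/4 → posterior Normal(-305/118, 63/59)
obs 2: x=0 → posterior Normal(-305/146, 63/73)
obs 3: x=10 → posterior Normal(-25/174, 21/29)
obs 4: x=1 → posterior Normal(3/202, 63/101)
obs 5: x=-4 → posterior Normal(-109/230, 63/115)
obs 6: x=5 → posterior Normal(31/258, 21/43)
obs 7: x=-3 → posterior Normal(-53/286, 63/143)
obs 8: x=-4 → posterior Normal(-165/314, 63/157)
obs 9: x=-7/2 → posterior Normal(-263/342, 7/19)
obs 10: x=7/2 → posterior Normal(-33/74, 63/185)
obs 11: x=-2 → posterior Normal(-221/398, 63/199)
obs 12: x=-2 → posterior Normal(-277/426, 21/71)
obs 13: x=1/2 → posterior Normal(-263/454, 63/227)
obs 14: x=5/4 → posterior Normal(-114/241, 63/241)

mu_0=-114/241, tau_0^2=63/241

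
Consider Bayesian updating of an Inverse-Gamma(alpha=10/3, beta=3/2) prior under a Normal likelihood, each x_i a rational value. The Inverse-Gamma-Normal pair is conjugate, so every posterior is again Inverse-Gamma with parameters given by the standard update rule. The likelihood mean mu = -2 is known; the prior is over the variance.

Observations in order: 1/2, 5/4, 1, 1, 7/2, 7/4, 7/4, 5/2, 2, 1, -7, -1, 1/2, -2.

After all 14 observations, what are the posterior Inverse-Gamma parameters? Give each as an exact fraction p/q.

alpha=31/3, beta=2779/32

obs 1: x=1/2 → posterior Inverse-Gamma(23/6, 37/8)
obs 2: x=5/4 → posterior Inverse-Gamma(13/3, 317/32)
obs 3: x=1 → posterior Inverse-Gamma(29/6, 461/32)
obs 4: x=1 → posterior Inverse-Gamma(16/3, 605/32)
obs 5: x=7/2 → posterior Inverse-Gamma(35/6, 1089/32)
obs 6: x=7/4 → posterior Inverse-Gamma(19/3, 657/16)
obs 7: x=7/4 → posterior Inverse-Gamma(41/6, 1539/32)
obs 8: x=5/2 → posterior Inverse-Gamma(22/3, 1863/32)
obs 9: x=2 → posterior Inverse-Gamma(47/6, 2119/32)
obs 10: x=1 → posterior Inverse-Gamma(25/3, 2263/32)
obs 11: x=-7 → posterior Inverse-Gamma(53/6, 2663/32)
obs 12: x=-1 → posterior Inverse-Gamma(28/3, 2679/32)
obs 13: x=1/2 → posterior Inverse-Gamma(59/6, 2779/32)
obs 14: x=-2 → posterior Inverse-Gamma(31/3, 2779/32)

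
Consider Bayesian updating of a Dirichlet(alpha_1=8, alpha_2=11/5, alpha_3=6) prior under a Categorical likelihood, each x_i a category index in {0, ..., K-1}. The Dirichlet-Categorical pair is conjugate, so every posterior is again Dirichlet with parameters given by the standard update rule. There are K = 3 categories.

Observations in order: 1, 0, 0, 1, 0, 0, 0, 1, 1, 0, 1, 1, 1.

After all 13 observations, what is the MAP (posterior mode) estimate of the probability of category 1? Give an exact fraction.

obs 1: x=1 → posterior Dirichlet(8, 16/5, 6)
obs 2: x=0 → posterior Dirichlet(9, 16/5, 6)
obs 3: x=0 → posterior Dirichlet(10, 16/5, 6)
obs 4: x=1 → posterior Dirichlet(10, 21/5, 6)
obs 5: x=0 → posterior Dirichlet(11, 21/5, 6)
obs 6: x=0 → posterior Dirichlet(12, 21/5, 6)
obs 7: x=0 → posterior Dirichlet(13, 21/5, 6)
obs 8: x=1 → posterior Dirichlet(13, 26/5, 6)
obs 9: x=1 → posterior Dirichlet(13, 31/5, 6)
obs 10: x=0 → posterior Dirichlet(14, 31/5, 6)
obs 11: x=1 → posterior Dirichlet(14, 36/5, 6)
obs 12: x=1 → posterior Dirichlet(14, 41/5, 6)
obs 13: x=1 → posterior Dirichlet(14, 46/5, 6)

41/131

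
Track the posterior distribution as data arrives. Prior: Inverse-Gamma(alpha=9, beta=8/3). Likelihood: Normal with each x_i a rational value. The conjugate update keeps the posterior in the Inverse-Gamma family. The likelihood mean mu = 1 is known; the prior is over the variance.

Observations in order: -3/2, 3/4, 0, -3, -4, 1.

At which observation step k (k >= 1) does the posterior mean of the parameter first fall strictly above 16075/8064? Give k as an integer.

obs 1: x=-3/2 → posterior Inverse-Gamma(19/2, 139/24)
obs 2: x=3/4 → posterior Inverse-Gamma(10, 559/96)
obs 3: x=0 → posterior Inverse-Gamma(21/2, 607/96)
obs 4: x=-3 → posterior Inverse-Gamma(11, 1375/96)
obs 5: x=-4 → posterior Inverse-Gamma(23/2, 2575/96)
obs 6: x=1 → posterior Inverse-Gamma(12, 2575/96)

k = 5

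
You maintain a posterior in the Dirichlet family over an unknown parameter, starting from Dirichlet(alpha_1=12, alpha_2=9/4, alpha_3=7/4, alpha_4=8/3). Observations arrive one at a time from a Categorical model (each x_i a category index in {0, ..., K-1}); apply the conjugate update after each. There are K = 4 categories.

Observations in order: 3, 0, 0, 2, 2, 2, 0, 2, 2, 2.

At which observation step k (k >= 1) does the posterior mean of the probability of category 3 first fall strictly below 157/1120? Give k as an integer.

obs 1: x=3 → posterior Dirichlet(12, 9/4, 7/4, 11/3)
obs 2: x=0 → posterior Dirichlet(13, 9/4, 7/4, 11/3)
obs 3: x=0 → posterior Dirichlet(14, 9/4, 7/4, 11/3)
obs 4: x=2 → posterior Dirichlet(14, 9/4, 11/4, 11/3)
obs 5: x=2 → posterior Dirichlet(14, 9/4, 15/4, 11/3)
obs 6: x=2 → posterior Dirichlet(14, 9/4, 19/4, 11/3)
obs 7: x=0 → posterior Dirichlet(15, 9/4, 19/4, 11/3)
obs 8: x=2 → posterior Dirichlet(15, 9/4, 23/4, 11/3)
obs 9: x=2 → posterior Dirichlet(15, 9/4, 27/4, 11/3)
obs 10: x=2 → posterior Dirichlet(15, 9/4, 31/4, 11/3)

k = 8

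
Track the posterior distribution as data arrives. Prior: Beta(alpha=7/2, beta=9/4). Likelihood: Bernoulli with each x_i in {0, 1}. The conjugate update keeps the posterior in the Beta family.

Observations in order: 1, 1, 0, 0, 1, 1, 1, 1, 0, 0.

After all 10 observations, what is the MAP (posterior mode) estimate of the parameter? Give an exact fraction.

34/55

obs 1: x=1 → posterior Beta(9/2, 9/4)
obs 2: x=1 → posterior Beta(11/2, 9/4)
obs 3: x=0 → posterior Beta(11/2, 13/4)
obs 4: x=0 → posterior Beta(11/2, 17/4)
obs 5: x=1 → posterior Beta(13/2, 17/4)
obs 6: x=1 → posterior Beta(15/2, 17/4)
obs 7: x=1 → posterior Beta(17/2, 17/4)
obs 8: x=1 → posterior Beta(19/2, 17/4)
obs 9: x=0 → posterior Beta(19/2, 21/4)
obs 10: x=0 → posterior Beta(19/2, 25/4)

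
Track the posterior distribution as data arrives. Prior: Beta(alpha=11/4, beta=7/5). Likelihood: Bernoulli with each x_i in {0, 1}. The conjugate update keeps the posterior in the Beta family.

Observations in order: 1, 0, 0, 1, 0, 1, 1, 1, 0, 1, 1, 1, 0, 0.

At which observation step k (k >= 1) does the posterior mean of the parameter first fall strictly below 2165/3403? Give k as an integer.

k = 2

obs 1: x=1 → posterior Beta(15/4, 7/5)
obs 2: x=0 → posterior Beta(15/4, 12/5)
obs 3: x=0 → posterior Beta(15/4, 17/5)
obs 4: x=1 → posterior Beta(19/4, 17/5)
obs 5: x=0 → posterior Beta(19/4, 22/5)
obs 6: x=1 → posterior Beta(23/4, 22/5)
obs 7: x=1 → posterior Beta(27/4, 22/5)
obs 8: x=1 → posterior Beta(31/4, 22/5)
obs 9: x=0 → posterior Beta(31/4, 27/5)
obs 10: x=1 → posterior Beta(35/4, 27/5)
obs 11: x=1 → posterior Beta(39/4, 27/5)
obs 12: x=1 → posterior Beta(43/4, 27/5)
obs 13: x=0 → posterior Beta(43/4, 32/5)
obs 14: x=0 → posterior Beta(43/4, 37/5)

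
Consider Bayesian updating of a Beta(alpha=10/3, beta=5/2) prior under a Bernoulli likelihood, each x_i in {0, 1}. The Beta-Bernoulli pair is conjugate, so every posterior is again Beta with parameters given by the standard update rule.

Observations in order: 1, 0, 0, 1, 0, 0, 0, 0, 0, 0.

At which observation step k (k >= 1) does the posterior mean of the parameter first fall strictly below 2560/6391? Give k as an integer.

k = 8

obs 1: x=1 → posterior Beta(13/3, 5/2)
obs 2: x=0 → posterior Beta(13/3, 7/2)
obs 3: x=0 → posterior Beta(13/3, 9/2)
obs 4: x=1 → posterior Beta(16/3, 9/2)
obs 5: x=0 → posterior Beta(16/3, 11/2)
obs 6: x=0 → posterior Beta(16/3, 13/2)
obs 7: x=0 → posterior Beta(16/3, 15/2)
obs 8: x=0 → posterior Beta(16/3, 17/2)
obs 9: x=0 → posterior Beta(16/3, 19/2)
obs 10: x=0 → posterior Beta(16/3, 21/2)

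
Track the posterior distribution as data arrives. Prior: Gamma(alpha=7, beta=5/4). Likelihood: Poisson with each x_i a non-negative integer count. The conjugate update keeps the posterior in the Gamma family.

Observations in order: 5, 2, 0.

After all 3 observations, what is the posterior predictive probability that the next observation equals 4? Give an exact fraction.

obs 1: x=5 → posterior Gamma(12, 9/4)
obs 2: x=2 → posterior Gamma(14, 13/4)
obs 3: x=0 → posterior Gamma(14, 17/4)

14655606023730256860160/90125827485245075684223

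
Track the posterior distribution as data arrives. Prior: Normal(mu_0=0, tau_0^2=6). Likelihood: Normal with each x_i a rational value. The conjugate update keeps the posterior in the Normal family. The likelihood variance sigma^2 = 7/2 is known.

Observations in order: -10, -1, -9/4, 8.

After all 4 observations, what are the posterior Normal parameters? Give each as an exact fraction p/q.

obs 1: x=-10 → posterior Normal(-120/19, 42/19)
obs 2: x=-1 → posterior Normal(-132/31, 42/31)
obs 3: x=-9/4 → posterior Normal(-159/43, 42/43)
obs 4: x=8 → posterior Normal(-63/55, 42/55)

mu_0=-63/55, tau_0^2=42/55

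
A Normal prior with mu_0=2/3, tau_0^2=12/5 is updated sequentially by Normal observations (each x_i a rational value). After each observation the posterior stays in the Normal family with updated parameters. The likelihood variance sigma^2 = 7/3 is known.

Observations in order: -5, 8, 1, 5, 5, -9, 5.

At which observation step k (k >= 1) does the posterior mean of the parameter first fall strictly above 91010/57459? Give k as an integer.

obs 1: x=-5 → posterior Normal(-470/213, 84/71)
obs 2: x=8 → posterior Normal(394/321, 84/107)
obs 3: x=1 → posterior Normal(502/429, 84/143)
obs 4: x=5 → posterior Normal(1042/537, 84/179)
obs 5: x=5 → posterior Normal(1582/645, 84/215)
obs 6: x=-9 → posterior Normal(610/753, 84/251)
obs 7: x=5 → posterior Normal(1150/861, 12/41)

k = 4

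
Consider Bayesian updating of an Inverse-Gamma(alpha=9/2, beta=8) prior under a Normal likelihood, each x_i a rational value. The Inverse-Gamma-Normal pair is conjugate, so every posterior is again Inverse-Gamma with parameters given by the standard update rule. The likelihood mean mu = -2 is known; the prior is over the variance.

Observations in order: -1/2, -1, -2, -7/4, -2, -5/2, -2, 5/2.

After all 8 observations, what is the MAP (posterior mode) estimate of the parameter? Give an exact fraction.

637/304

obs 1: x=-1/2 → posterior Inverse-Gamma(5, 73/8)
obs 2: x=-1 → posterior Inverse-Gamma(11/2, 77/8)
obs 3: x=-2 → posterior Inverse-Gamma(6, 77/8)
obs 4: x=-7/4 → posterior Inverse-Gamma(13/2, 309/32)
obs 5: x=-2 → posterior Inverse-Gamma(7, 309/32)
obs 6: x=-5/2 → posterior Inverse-Gamma(15/2, 313/32)
obs 7: x=-2 → posterior Inverse-Gamma(8, 313/32)
obs 8: x=5/2 → posterior Inverse-Gamma(17/2, 637/32)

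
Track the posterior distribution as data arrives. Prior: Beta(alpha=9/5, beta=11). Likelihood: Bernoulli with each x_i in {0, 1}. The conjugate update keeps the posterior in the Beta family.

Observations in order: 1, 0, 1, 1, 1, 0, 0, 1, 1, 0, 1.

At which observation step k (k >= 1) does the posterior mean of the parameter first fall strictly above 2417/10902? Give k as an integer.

obs 1: x=1 → posterior Beta(14/5, 11)
obs 2: x=0 → posterior Beta(14/5, 12)
obs 3: x=1 → posterior Beta(19/5, 12)
obs 4: x=1 → posterior Beta(24/5, 12)
obs 5: x=1 → posterior Beta(29/5, 12)
obs 6: x=0 → posterior Beta(29/5, 13)
obs 7: x=0 → posterior Beta(29/5, 14)
obs 8: x=1 → posterior Beta(34/5, 14)
obs 9: x=1 → posterior Beta(39/5, 14)
obs 10: x=0 → posterior Beta(39/5, 15)
obs 11: x=1 → posterior Beta(44/5, 15)

k = 3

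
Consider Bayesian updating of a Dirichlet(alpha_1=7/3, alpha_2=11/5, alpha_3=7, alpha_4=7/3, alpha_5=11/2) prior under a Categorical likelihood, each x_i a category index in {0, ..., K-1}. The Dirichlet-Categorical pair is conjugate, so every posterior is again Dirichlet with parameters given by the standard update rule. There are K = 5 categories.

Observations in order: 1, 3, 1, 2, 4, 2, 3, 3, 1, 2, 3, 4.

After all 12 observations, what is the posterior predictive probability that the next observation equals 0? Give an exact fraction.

obs 1: x=1 → posterior Dirichlet(7/3, 16/5, 7, 7/3, 11/2)
obs 2: x=3 → posterior Dirichlet(7/3, 16/5, 7, 10/3, 11/2)
obs 3: x=1 → posterior Dirichlet(7/3, 21/5, 7, 10/3, 11/2)
obs 4: x=2 → posterior Dirichlet(7/3, 21/5, 8, 10/3, 11/2)
obs 5: x=4 → posterior Dirichlet(7/3, 21/5, 8, 10/3, 13/2)
obs 6: x=2 → posterior Dirichlet(7/3, 21/5, 9, 10/3, 13/2)
obs 7: x=3 → posterior Dirichlet(7/3, 21/5, 9, 13/3, 13/2)
obs 8: x=3 → posterior Dirichlet(7/3, 21/5, 9, 16/3, 13/2)
obs 9: x=1 → posterior Dirichlet(7/3, 26/5, 9, 16/3, 13/2)
obs 10: x=2 → posterior Dirichlet(7/3, 26/5, 10, 16/3, 13/2)
obs 11: x=3 → posterior Dirichlet(7/3, 26/5, 10, 19/3, 13/2)
obs 12: x=4 → posterior Dirichlet(7/3, 26/5, 10, 19/3, 15/2)

70/941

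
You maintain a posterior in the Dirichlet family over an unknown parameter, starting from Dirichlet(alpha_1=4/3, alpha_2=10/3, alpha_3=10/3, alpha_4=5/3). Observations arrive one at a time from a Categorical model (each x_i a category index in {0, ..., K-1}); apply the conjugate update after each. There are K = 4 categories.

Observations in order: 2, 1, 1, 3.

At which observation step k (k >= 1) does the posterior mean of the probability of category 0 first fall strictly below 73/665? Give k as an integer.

obs 1: x=2 → posterior Dirichlet(4/3, 10/3, 13/3, 5/3)
obs 2: x=1 → posterior Dirichlet(4/3, 13/3, 13/3, 5/3)
obs 3: x=1 → posterior Dirichlet(4/3, 16/3, 13/3, 5/3)
obs 4: x=3 → posterior Dirichlet(4/3, 16/3, 13/3, 8/3)

k = 3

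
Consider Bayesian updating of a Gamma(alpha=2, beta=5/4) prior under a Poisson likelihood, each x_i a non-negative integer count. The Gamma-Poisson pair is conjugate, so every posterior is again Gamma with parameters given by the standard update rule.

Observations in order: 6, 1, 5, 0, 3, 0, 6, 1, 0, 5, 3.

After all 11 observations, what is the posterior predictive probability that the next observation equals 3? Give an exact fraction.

467138992512821813096270463588916696025702522885205157861376/2236945668791984094868763597537891884991360617183391524082957

obs 1: x=6 → posterior Gamma(8, 9/4)
obs 2: x=1 → posterior Gamma(9, 13/4)
obs 3: x=5 → posterior Gamma(14, 17/4)
obs 4: x=0 → posterior Gamma(14, 21/4)
obs 5: x=3 → posterior Gamma(17, 25/4)
obs 6: x=0 → posterior Gamma(17, 29/4)
obs 7: x=6 → posterior Gamma(23, 33/4)
obs 8: x=1 → posterior Gamma(24, 37/4)
obs 9: x=0 → posterior Gamma(24, 41/4)
obs 10: x=5 → posterior Gamma(29, 45/4)
obs 11: x=3 → posterior Gamma(32, 49/4)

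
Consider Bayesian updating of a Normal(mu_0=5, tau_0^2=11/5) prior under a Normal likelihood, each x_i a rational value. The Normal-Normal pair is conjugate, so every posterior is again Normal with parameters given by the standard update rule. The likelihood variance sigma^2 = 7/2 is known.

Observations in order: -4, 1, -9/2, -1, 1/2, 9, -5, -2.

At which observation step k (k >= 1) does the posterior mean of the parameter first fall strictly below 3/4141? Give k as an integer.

k = 4

obs 1: x=-4 → posterior Normal(29/19, 77/57)
obs 2: x=1 → posterior Normal(109/79, 77/79)
obs 3: x=-9/2 → posterior Normal(10/101, 77/101)
obs 4: x=-1 → posterior Normal(-4/41, 77/123)
obs 5: x=1/2 → posterior Normal(-1/145, 77/145)
obs 6: x=9 → posterior Normal(197/167, 77/167)
obs 7: x=-5 → posterior Normal(29/63, 11/27)
obs 8: x=-2 → posterior Normal(43/211, 77/211)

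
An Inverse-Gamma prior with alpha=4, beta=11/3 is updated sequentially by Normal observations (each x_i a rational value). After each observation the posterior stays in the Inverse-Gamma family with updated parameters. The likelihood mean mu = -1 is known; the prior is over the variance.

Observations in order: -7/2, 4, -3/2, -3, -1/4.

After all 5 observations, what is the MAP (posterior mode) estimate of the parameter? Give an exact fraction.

obs 1: x=-7/2 → posterior Inverse-Gamma(9/2, 163/24)
obs 2: x=4 → posterior Inverse-Gamma(5, 463/24)
obs 3: x=-3/2 → posterior Inverse-Gamma(11/2, 233/12)
obs 4: x=-3 → posterior Inverse-Gamma(6, 257/12)
obs 5: x=-1/4 → posterior Inverse-Gamma(13/2, 2083/96)

2083/720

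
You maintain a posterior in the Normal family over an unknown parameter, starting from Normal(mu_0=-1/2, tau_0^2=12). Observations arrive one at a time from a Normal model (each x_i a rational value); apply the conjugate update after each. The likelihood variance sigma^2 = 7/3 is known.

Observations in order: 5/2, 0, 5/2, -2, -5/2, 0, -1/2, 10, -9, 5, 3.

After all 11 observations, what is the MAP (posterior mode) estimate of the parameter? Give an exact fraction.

obs 1: x=5/2 → posterior Normal(173/86, 84/43)
obs 2: x=0 → posterior Normal(173/158, 84/79)
obs 3: x=5/2 → posterior Normal(353/230, 84/115)
obs 4: x=-2 → posterior Normal(209/302, 84/151)
obs 5: x=-5/2 → posterior Normal(29/374, 84/187)
obs 6: x=0 → posterior Normal(29/446, 84/223)
obs 7: x=-1/2 → posterior Normal(-1/74, 12/37)
obs 8: x=10 → posterior Normal(713/590, 84/295)
obs 9: x=-9 → posterior Normal(65/662, 84/331)
obs 10: x=5 → posterior Normal(425/734, 84/367)
obs 11: x=3 → posterior Normal(641/806, 84/403)

641/806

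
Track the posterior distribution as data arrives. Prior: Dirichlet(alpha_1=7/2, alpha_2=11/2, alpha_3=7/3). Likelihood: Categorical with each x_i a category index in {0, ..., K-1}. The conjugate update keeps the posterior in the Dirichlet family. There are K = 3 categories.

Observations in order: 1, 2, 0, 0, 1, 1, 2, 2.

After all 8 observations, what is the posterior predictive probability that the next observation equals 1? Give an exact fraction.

51/116

obs 1: x=1 → posterior Dirichlet(7/2, 13/2, 7/3)
obs 2: x=2 → posterior Dirichlet(7/2, 13/2, 10/3)
obs 3: x=0 → posterior Dirichlet(9/2, 13/2, 10/3)
obs 4: x=0 → posterior Dirichlet(11/2, 13/2, 10/3)
obs 5: x=1 → posterior Dirichlet(11/2, 15/2, 10/3)
obs 6: x=1 → posterior Dirichlet(11/2, 17/2, 10/3)
obs 7: x=2 → posterior Dirichlet(11/2, 17/2, 13/3)
obs 8: x=2 → posterior Dirichlet(11/2, 17/2, 16/3)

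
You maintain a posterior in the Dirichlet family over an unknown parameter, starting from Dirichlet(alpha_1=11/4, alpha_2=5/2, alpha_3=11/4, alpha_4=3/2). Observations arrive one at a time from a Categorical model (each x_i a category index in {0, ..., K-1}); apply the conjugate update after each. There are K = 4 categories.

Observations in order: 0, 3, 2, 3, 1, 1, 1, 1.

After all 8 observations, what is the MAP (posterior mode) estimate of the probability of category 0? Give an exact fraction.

11/54

obs 1: x=0 → posterior Dirichlet(15/4, 5/2, 11/4, 3/2)
obs 2: x=3 → posterior Dirichlet(15/4, 5/2, 11/4, 5/2)
obs 3: x=2 → posterior Dirichlet(15/4, 5/2, 15/4, 5/2)
obs 4: x=3 → posterior Dirichlet(15/4, 5/2, 15/4, 7/2)
obs 5: x=1 → posterior Dirichlet(15/4, 7/2, 15/4, 7/2)
obs 6: x=1 → posterior Dirichlet(15/4, 9/2, 15/4, 7/2)
obs 7: x=1 → posterior Dirichlet(15/4, 11/2, 15/4, 7/2)
obs 8: x=1 → posterior Dirichlet(15/4, 13/2, 15/4, 7/2)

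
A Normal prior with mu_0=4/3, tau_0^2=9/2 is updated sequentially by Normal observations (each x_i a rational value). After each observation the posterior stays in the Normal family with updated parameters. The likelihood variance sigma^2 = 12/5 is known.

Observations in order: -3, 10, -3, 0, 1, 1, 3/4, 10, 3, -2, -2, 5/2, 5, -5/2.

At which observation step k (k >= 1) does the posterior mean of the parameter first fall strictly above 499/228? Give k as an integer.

k = 2

obs 1: x=-3 → posterior Normal(-103/69, 36/23)
obs 2: x=10 → posterior Normal(347/114, 18/19)
obs 3: x=-3 → posterior Normal(4/3, 36/53)
obs 4: x=0 → posterior Normal(53/51, 9/17)
obs 5: x=1 → posterior Normal(257/249, 36/83)
obs 6: x=1 → posterior Normal(151/147, 18/49)
obs 7: x=3/4 → posterior Normal(1343/1356, 36/113)
obs 8: x=10 → posterior Normal(3143/1536, 9/32)
obs 9: x=3 → posterior Normal(3683/1716, 36/143)
obs 10: x=-2 → posterior Normal(3323/1896, 18/79)
obs 11: x=-2 → posterior Normal(2963/2076, 36/173)
obs 12: x=5/2 → posterior Normal(3413/2256, 9/47)
obs 13: x=5 → posterior Normal(4313/2436, 36/203)
obs 14: x=-5/2 → posterior Normal(3863/2616, 18/109)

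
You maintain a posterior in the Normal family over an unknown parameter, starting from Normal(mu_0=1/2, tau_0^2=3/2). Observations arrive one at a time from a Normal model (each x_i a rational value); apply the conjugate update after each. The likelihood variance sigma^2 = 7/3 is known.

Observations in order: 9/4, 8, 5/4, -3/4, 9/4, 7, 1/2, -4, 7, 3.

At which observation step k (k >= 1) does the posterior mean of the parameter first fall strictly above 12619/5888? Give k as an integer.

k = 2

obs 1: x=9/4 → posterior Normal(109/92, 21/23)
obs 2: x=8 → posterior Normal(397/128, 21/32)
obs 3: x=5/4 → posterior Normal(221/82, 21/41)
obs 4: x=-3/4 → posterior Normal(83/40, 21/50)
obs 5: x=9/4 → posterior Normal(124/59, 21/59)
obs 6: x=7 → posterior Normal(11/4, 21/68)
obs 7: x=1/2 → posterior Normal(383/154, 3/11)
obs 8: x=-4 → posterior Normal(311/172, 21/86)
obs 9: x=7 → posterior Normal(23/10, 21/95)
obs 10: x=3 → posterior Normal(491/208, 21/104)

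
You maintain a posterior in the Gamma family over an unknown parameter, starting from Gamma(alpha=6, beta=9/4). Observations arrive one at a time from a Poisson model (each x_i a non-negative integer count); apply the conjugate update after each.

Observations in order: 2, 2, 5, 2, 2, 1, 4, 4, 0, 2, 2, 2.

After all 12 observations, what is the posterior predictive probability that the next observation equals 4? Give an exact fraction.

obs 1: x=2 → posterior Gamma(8, 13/4)
obs 2: x=2 → posterior Gamma(10, 17/4)
obs 3: x=5 → posterior Gamma(15, 21/4)
obs 4: x=2 → posterior Gamma(17, 25/4)
obs 5: x=2 → posterior Gamma(19, 29/4)
obs 6: x=1 → posterior Gamma(20, 33/4)
obs 7: x=4 → posterior Gamma(24, 37/4)
obs 8: x=4 → posterior Gamma(28, 41/4)
obs 9: x=0 → posterior Gamma(28, 45/4)
obs 10: x=2 → posterior Gamma(30, 49/4)
obs 11: x=2 → posterior Gamma(32, 53/4)
obs 12: x=2 → posterior Gamma(34, 57/4)

8468860958503157329292212801597461210943928222217081966081643572480/69587899953161349604032694480700354961277355346864984848144662309081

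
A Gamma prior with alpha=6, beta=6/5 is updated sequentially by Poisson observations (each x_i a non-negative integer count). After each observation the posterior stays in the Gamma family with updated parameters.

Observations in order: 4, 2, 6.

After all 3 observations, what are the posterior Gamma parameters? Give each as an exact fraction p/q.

obs 1: x=4 → posterior Gamma(10, 11/5)
obs 2: x=2 → posterior Gamma(12, 16/5)
obs 3: x=6 → posterior Gamma(18, 21/5)

alpha=18, beta=21/5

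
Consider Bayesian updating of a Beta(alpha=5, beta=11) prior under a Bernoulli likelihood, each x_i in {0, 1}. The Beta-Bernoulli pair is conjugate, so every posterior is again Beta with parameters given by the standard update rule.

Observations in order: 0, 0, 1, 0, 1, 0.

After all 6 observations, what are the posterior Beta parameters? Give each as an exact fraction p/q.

alpha=7, beta=15

obs 1: x=0 → posterior Beta(5, 12)
obs 2: x=0 → posterior Beta(5, 13)
obs 3: x=1 → posterior Beta(6, 13)
obs 4: x=0 → posterior Beta(6, 14)
obs 5: x=1 → posterior Beta(7, 14)
obs 6: x=0 → posterior Beta(7, 15)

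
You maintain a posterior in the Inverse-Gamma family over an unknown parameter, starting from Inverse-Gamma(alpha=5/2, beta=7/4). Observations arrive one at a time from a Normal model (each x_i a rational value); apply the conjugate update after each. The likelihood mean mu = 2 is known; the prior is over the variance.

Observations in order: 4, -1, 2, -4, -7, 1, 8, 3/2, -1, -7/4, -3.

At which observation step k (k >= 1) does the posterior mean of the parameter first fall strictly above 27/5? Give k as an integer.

k = 4

obs 1: x=4 → posterior Inverse-Gamma(3, 15/4)
obs 2: x=-1 → posterior Inverse-Gamma(7/2, 33/4)
obs 3: x=2 → posterior Inverse-Gamma(4, 33/4)
obs 4: x=-4 → posterior Inverse-Gamma(9/2, 105/4)
obs 5: x=-7 → posterior Inverse-Gamma(5, 267/4)
obs 6: x=1 → posterior Inverse-Gamma(11/2, 269/4)
obs 7: x=8 → posterior Inverse-Gamma(6, 341/4)
obs 8: x=3/2 → posterior Inverse-Gamma(13/2, 683/8)
obs 9: x=-1 → posterior Inverse-Gamma(7, 719/8)
obs 10: x=-7/4 → posterior Inverse-Gamma(15/2, 3101/32)
obs 11: x=-3 → posterior Inverse-Gamma(8, 3501/32)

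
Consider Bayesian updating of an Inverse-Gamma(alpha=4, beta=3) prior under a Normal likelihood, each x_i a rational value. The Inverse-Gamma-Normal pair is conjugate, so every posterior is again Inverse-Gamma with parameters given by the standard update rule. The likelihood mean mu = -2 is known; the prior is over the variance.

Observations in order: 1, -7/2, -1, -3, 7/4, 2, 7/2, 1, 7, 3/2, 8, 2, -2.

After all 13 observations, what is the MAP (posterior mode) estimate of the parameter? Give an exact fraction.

4765/368

obs 1: x=1 → posterior Inverse-Gamma(9/2, 15/2)
obs 2: x=-7/2 → posterior Inverse-Gamma(5, 69/8)
obs 3: x=-1 → posterior Inverse-Gamma(11/2, 73/8)
obs 4: x=-3 → posterior Inverse-Gamma(6, 77/8)
obs 5: x=7/4 → posterior Inverse-Gamma(13/2, 533/32)
obs 6: x=2 → posterior Inverse-Gamma(7, 789/32)
obs 7: x=7/2 → posterior Inverse-Gamma(15/2, 1273/32)
obs 8: x=1 → posterior Inverse-Gamma(8, 1417/32)
obs 9: x=7 → posterior Inverse-Gamma(17/2, 2713/32)
obs 10: x=3/2 → posterior Inverse-Gamma(9, 2909/32)
obs 11: x=8 → posterior Inverse-Gamma(19/2, 4509/32)
obs 12: x=2 → posterior Inverse-Gamma(10, 4765/32)
obs 13: x=-2 → posterior Inverse-Gamma(21/2, 4765/32)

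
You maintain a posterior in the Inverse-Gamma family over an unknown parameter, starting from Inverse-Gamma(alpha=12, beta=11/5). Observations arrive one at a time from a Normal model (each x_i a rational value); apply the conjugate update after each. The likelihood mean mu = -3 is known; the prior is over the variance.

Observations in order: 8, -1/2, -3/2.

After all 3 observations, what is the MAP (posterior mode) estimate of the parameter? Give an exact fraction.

obs 1: x=8 → posterior Inverse-Gamma(25/2, 627/10)
obs 2: x=-1/2 → posterior Inverse-Gamma(13, 2633/40)
obs 3: x=-3/2 → posterior Inverse-Gamma(27/2, 1339/20)

1339/290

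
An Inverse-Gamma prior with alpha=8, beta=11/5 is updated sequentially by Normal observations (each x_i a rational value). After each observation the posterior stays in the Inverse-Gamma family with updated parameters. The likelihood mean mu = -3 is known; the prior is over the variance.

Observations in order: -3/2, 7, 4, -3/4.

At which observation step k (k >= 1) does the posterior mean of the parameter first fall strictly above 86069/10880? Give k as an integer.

obs 1: x=-3/2 → posterior Inverse-Gamma(17/2, 133/40)
obs 2: x=7 → posterior Inverse-Gamma(9, 2133/40)
obs 3: x=4 → posterior Inverse-Gamma(19/2, 3113/40)
obs 4: x=-3/4 → posterior Inverse-Gamma(10, 12857/160)

k = 3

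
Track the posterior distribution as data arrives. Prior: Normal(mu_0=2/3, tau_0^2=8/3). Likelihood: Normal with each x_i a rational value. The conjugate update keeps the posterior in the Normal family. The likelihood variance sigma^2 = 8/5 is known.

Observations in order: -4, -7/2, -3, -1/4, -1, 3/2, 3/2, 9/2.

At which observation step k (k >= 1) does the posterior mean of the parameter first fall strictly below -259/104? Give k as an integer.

k = 2

obs 1: x=-4 → posterior Normal(-9/4, 1)
obs 2: x=-7/2 → posterior Normal(-71/26, 8/13)
obs 3: x=-3 → posterior Normal(-101/36, 4/9)
obs 4: x=-1/4 → posterior Normal(-9/4, 8/23)
obs 5: x=-1 → posterior Normal(-227/112, 2/7)
obs 6: x=3/2 → posterior Normal(-197/132, 8/33)
obs 7: x=3/2 → posterior Normal(-167/152, 4/19)
obs 8: x=9/2 → posterior Normal(-77/172, 8/43)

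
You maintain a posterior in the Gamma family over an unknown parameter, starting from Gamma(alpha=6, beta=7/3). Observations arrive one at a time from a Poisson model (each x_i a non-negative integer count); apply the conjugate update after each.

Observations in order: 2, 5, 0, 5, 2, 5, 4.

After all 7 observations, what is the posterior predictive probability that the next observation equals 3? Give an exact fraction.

obs 1: x=2 → posterior Gamma(8, 10/3)
obs 2: x=5 → posterior Gamma(13, 13/3)
obs 3: x=0 → posterior Gamma(13, 16/3)
obs 4: x=5 → posterior Gamma(18, 19/3)
obs 5: x=2 → posterior Gamma(20, 22/3)
obs 6: x=5 → posterior Gamma(25, 25/3)
obs 7: x=4 → posterior Gamma(29, 28/3)

3633412243674834952435222471133828089192120320/17069174130723235958610643029059314756044734431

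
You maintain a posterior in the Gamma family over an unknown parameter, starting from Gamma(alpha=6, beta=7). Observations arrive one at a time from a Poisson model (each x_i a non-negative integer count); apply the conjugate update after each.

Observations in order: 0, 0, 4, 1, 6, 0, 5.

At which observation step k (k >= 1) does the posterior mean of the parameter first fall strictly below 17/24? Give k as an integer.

obs 1: x=0 → posterior Gamma(6, 8)
obs 2: x=0 → posterior Gamma(6, 9)
obs 3: x=4 → posterior Gamma(10, 10)
obs 4: x=1 → posterior Gamma(11, 11)
obs 5: x=6 → posterior Gamma(17, 12)
obs 6: x=0 → posterior Gamma(17, 13)
obs 7: x=5 → posterior Gamma(22, 14)

k = 2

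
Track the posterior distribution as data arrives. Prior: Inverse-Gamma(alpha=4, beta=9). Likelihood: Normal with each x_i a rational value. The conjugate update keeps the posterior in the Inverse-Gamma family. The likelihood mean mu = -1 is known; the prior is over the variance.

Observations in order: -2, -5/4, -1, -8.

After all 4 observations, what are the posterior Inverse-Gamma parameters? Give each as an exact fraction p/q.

obs 1: x=-2 → posterior Inverse-Gamma(9/2, 19/2)
obs 2: x=-5/4 → posterior Inverse-Gamma(5, 305/32)
obs 3: x=-1 → posterior Inverse-Gamma(11/2, 305/32)
obs 4: x=-8 → posterior Inverse-Gamma(6, 1089/32)

alpha=6, beta=1089/32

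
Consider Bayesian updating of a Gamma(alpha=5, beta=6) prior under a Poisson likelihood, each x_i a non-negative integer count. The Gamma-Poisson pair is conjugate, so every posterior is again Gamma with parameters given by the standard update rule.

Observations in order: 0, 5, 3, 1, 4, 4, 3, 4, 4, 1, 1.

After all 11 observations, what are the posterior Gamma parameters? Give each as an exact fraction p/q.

alpha=35, beta=17

obs 1: x=0 → posterior Gamma(5, 7)
obs 2: x=5 → posterior Gamma(10, 8)
obs 3: x=3 → posterior Gamma(13, 9)
obs 4: x=1 → posterior Gamma(14, 10)
obs 5: x=4 → posterior Gamma(18, 11)
obs 6: x=4 → posterior Gamma(22, 12)
obs 7: x=3 → posterior Gamma(25, 13)
obs 8: x=4 → posterior Gamma(29, 14)
obs 9: x=4 → posterior Gamma(33, 15)
obs 10: x=1 → posterior Gamma(34, 16)
obs 11: x=1 → posterior Gamma(35, 17)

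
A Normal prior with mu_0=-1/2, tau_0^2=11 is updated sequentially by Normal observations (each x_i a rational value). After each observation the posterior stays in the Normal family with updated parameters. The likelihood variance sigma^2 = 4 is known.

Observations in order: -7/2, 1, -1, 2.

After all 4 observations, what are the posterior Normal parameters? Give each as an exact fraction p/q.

mu_0=-37/96, tau_0^2=11/12

obs 1: x=-7/2 → posterior Normal(-27/10, 44/15)
obs 2: x=1 → posterior Normal(-59/52, 22/13)
obs 3: x=-1 → posterior Normal(-81/74, 44/37)
obs 4: x=2 → posterior Normal(-37/96, 11/12)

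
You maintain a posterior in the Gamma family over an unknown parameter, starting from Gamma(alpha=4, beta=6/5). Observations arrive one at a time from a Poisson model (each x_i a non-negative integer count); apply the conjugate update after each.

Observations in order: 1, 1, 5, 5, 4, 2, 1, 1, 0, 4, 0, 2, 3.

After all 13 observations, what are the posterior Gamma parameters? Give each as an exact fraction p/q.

obs 1: x=1 → posterior Gamma(5, 11/5)
obs 2: x=1 → posterior Gamma(6, 16/5)
obs 3: x=5 → posterior Gamma(11, 21/5)
obs 4: x=5 → posterior Gamma(16, 26/5)
obs 5: x=4 → posterior Gamma(20, 31/5)
obs 6: x=2 → posterior Gamma(22, 36/5)
obs 7: x=1 → posterior Gamma(23, 41/5)
obs 8: x=1 → posterior Gamma(24, 46/5)
obs 9: x=0 → posterior Gamma(24, 51/5)
obs 10: x=4 → posterior Gamma(28, 56/5)
obs 11: x=0 → posterior Gamma(28, 61/5)
obs 12: x=2 → posterior Gamma(30, 66/5)
obs 13: x=3 → posterior Gamma(33, 71/5)

alpha=33, beta=71/5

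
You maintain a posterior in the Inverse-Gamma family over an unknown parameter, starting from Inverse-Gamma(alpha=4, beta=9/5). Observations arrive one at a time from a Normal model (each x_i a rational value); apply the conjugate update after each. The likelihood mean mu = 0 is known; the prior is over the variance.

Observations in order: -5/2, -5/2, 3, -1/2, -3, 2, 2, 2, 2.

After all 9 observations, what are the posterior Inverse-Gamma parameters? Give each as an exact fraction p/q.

alpha=17/2, beta=1007/40

obs 1: x=-5/2 → posterior Inverse-Gamma(9/2, 197/40)
obs 2: x=-5/2 → posterior Inverse-Gamma(5, 161/20)
obs 3: x=3 → posterior Inverse-Gamma(11/2, 251/20)
obs 4: x=-1/2 → posterior Inverse-Gamma(6, 507/40)
obs 5: x=-3 → posterior Inverse-Gamma(13/2, 687/40)
obs 6: x=2 → posterior Inverse-Gamma(7, 767/40)
obs 7: x=2 → posterior Inverse-Gamma(15/2, 847/40)
obs 8: x=2 → posterior Inverse-Gamma(8, 927/40)
obs 9: x=2 → posterior Inverse-Gamma(17/2, 1007/40)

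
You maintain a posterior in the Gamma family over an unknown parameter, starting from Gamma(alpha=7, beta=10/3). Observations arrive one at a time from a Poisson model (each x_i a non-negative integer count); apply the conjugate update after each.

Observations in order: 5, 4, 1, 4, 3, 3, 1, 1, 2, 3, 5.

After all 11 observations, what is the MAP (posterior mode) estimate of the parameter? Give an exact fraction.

114/43

obs 1: x=5 → posterior Gamma(12, 13/3)
obs 2: x=4 → posterior Gamma(16, 16/3)
obs 3: x=1 → posterior Gamma(17, 19/3)
obs 4: x=4 → posterior Gamma(21, 22/3)
obs 5: x=3 → posterior Gamma(24, 25/3)
obs 6: x=3 → posterior Gamma(27, 28/3)
obs 7: x=1 → posterior Gamma(28, 31/3)
obs 8: x=1 → posterior Gamma(29, 34/3)
obs 9: x=2 → posterior Gamma(31, 37/3)
obs 10: x=3 → posterior Gamma(34, 40/3)
obs 11: x=5 → posterior Gamma(39, 43/3)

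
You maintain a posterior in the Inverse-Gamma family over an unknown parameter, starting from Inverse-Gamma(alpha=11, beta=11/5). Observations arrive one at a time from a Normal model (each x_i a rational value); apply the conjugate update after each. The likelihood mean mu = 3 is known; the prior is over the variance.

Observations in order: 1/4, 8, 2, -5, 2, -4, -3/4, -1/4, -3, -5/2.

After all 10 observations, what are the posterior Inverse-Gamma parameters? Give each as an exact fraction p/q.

obs 1: x=1/4 → posterior Inverse-Gamma(23/2, 957/160)
obs 2: x=8 → posterior Inverse-Gamma(12, 2957/160)
obs 3: x=2 → posterior Inverse-Gamma(25/2, 3037/160)
obs 4: x=-5 → posterior Inverse-Gamma(13, 8157/160)
obs 5: x=2 → posterior Inverse-Gamma(27/2, 8237/160)
obs 6: x=-4 → posterior Inverse-Gamma(14, 12157/160)
obs 7: x=-3/4 → posterior Inverse-Gamma(29/2, 6641/80)
obs 8: x=-1/4 → posterior Inverse-Gamma(15, 14127/160)
obs 9: x=-3 → posterior Inverse-Gamma(31/2, 17007/160)
obs 10: x=-5/2 → posterior Inverse-Gamma(16, 19427/160)

alpha=16, beta=19427/160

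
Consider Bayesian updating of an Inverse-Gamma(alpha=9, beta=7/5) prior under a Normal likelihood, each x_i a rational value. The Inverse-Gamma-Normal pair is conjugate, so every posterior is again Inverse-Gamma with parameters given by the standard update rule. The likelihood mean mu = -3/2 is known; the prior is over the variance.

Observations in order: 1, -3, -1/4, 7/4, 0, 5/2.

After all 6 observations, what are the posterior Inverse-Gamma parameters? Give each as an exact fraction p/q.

alpha=12, beta=1667/80

obs 1: x=1 → posterior Inverse-Gamma(19/2, 181/40)
obs 2: x=-3 → posterior Inverse-Gamma(10, 113/20)
obs 3: x=-1/4 → posterior Inverse-Gamma(21/2, 1029/160)
obs 4: x=7/4 → posterior Inverse-Gamma(11, 937/80)
obs 5: x=0 → posterior Inverse-Gamma(23/2, 1027/80)
obs 6: x=5/2 → posterior Inverse-Gamma(12, 1667/80)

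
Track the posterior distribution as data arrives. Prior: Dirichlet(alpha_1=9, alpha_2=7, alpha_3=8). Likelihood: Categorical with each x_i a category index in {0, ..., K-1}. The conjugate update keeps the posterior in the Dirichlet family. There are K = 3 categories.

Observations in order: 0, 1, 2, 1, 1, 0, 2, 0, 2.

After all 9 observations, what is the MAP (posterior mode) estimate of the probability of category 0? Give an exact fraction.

obs 1: x=0 → posterior Dirichlet(10, 7, 8)
obs 2: x=1 → posterior Dirichlet(10, 8, 8)
obs 3: x=2 → posterior Dirichlet(10, 8, 9)
obs 4: x=1 → posterior Dirichlet(10, 9, 9)
obs 5: x=1 → posterior Dirichlet(10, 10, 9)
obs 6: x=0 → posterior Dirichlet(11, 10, 9)
obs 7: x=2 → posterior Dirichlet(11, 10, 10)
obs 8: x=0 → posterior Dirichlet(12, 10, 10)
obs 9: x=2 → posterior Dirichlet(12, 10, 11)

11/30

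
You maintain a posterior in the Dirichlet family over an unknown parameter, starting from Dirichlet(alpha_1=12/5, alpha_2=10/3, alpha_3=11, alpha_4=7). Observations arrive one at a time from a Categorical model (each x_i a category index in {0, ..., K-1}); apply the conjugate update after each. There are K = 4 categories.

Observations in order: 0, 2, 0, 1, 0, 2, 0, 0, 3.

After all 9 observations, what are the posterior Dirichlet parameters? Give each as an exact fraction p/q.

obs 1: x=0 → posterior Dirichlet(17/5, 10/3, 11, 7)
obs 2: x=2 → posterior Dirichlet(17/5, 10/3, 12, 7)
obs 3: x=0 → posterior Dirichlet(22/5, 10/3, 12, 7)
obs 4: x=1 → posterior Dirichlet(22/5, 13/3, 12, 7)
obs 5: x=0 → posterior Dirichlet(27/5, 13/3, 12, 7)
obs 6: x=2 → posterior Dirichlet(27/5, 13/3, 13, 7)
obs 7: x=0 → posterior Dirichlet(32/5, 13/3, 13, 7)
obs 8: x=0 → posterior Dirichlet(37/5, 13/3, 13, 7)
obs 9: x=3 → posterior Dirichlet(37/5, 13/3, 13, 8)

alpha_1=37/5, alpha_2=13/3, alpha_3=13, alpha_4=8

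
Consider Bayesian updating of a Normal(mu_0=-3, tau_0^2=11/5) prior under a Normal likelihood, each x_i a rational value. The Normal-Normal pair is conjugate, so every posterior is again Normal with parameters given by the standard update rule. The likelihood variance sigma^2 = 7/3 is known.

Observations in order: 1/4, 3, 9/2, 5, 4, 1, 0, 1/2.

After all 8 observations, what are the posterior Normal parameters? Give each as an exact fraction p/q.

mu_0=153/92, tau_0^2=77/299

obs 1: x=1/4 → posterior Normal(-387/272, 77/68)
obs 2: x=3 → posterior Normal(9/404, 77/101)
obs 3: x=9/2 → posterior Normal(9/8, 77/134)
obs 4: x=5 → posterior Normal(1263/668, 77/167)
obs 5: x=4 → posterior Normal(1791/800, 77/200)
obs 6: x=1 → posterior Normal(1923/932, 77/233)
obs 7: x=0 → posterior Normal(1923/1064, 11/38)
obs 8: x=1/2 → posterior Normal(153/92, 77/299)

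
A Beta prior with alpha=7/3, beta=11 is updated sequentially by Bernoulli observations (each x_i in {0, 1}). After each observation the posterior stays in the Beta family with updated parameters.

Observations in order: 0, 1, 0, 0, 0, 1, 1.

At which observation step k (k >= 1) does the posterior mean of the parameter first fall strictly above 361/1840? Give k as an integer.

obs 1: x=0 → posterior Beta(7/3, 12)
obs 2: x=1 → posterior Beta(10/3, 12)
obs 3: x=0 → posterior Beta(10/3, 13)
obs 4: x=0 → posterior Beta(10/3, 14)
obs 5: x=0 → posterior Beta(10/3, 15)
obs 6: x=1 → posterior Beta(13/3, 15)
obs 7: x=1 → posterior Beta(16/3, 15)

k = 2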